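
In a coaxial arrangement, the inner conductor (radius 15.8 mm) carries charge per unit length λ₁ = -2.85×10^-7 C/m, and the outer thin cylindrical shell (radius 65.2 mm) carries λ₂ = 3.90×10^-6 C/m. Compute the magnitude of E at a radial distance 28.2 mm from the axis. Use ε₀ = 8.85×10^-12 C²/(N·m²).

|E| = 1.82×10^5 V/m

Take a coaxial cylindrical Gaussian surface of radius r = 28.2 mm and length L (between the conductors, 15.8 mm < r < 65.2 mm).
The shell at 65.2 mm lies outside the Gaussian surface, so λ_enc = λ₁ = -2.85×10^-7 C/m.
Gauss's law: E·2πrL = λ_enc L/ε₀.
E = |λ_enc|/(2πε₀r) = (2.85×10^-7)/(2π·8.85×10^-12·0.0282) = 1.82×10^5 N/C.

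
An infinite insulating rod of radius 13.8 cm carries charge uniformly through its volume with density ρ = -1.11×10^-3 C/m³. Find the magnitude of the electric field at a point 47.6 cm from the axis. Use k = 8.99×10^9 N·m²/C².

Coaxial Gaussian cylinder, radius r = 47.6 cm, length L (r > 13.8 cm, full cross-section enclosed).
λ_enc = ρ·πR² = (-1.11×10^-3)π(0.138)² = -6.641×10^-5 C/m.
Since E is radial and uniform over the curved surface, Φ = E·2πrL = Q_enc/ε₀ = λ_enc L/ε₀.
E = 2k|λ_enc|/r = 2(8.99×10^9)(6.641×10^-5)/(0.476) = 2.51e6 N/C.

E ≈ 2.51e6 N/C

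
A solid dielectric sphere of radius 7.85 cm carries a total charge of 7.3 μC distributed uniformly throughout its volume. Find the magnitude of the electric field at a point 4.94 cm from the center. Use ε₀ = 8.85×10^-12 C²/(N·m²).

Take a concentric spherical Gaussian surface of radius r = 4.94 cm (r < R).
Only the charge within r is enclosed: Q_enc = Q·(r/R)³ = (7.3 μC)·(4.94 cm/7.85 cm)³ = 1.819×10^-6 C.
By Gauss's law, ∮E·dA = E·4πr² = Q_enc/ε₀.
E = |Q_enc|/(4πε₀r²) = (1.819e-6)/(4π·8.85×10^-12·(0.0494)²) = 6.70e6 N/C.

|E| ≈ 6.70×10^6 N/C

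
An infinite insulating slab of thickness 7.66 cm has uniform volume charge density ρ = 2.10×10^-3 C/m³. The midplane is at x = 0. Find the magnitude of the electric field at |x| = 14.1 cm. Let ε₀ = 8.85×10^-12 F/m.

|E| ≈ 9.09×10^6 N/C

The point |x| = 14.1 cm lies outside the slab (half-thickness 0.0383 m). A symmetric pillbox spanning the full slab encloses Q_enc = ρ·d·A.
Flux = 2EA ⇒ E = |ρ|d/(2ε₀), independent of distance outside.
E = (2.10e-3)(0.0766)/(2·8.85×10^-12) = 9.09×10^6 N/C.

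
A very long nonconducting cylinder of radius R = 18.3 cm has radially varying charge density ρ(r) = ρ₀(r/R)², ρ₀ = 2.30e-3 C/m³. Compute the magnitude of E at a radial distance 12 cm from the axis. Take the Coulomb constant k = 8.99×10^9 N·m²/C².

By cylindrical symmetry E is radial; use a coaxial Gaussian cylinder of radius 12 cm and length L (r < R).
Integrating ρ over the cross-section to radius r: λ_enc = (2πρ₀/R²) ∫₀^r r'^3 dr' = 2πρ₀ r^4/(4·R²) = 2.237×10^-5 C/m.
Since E is radial and uniform over the curved surface, Φ = E·2πrL = Q_enc/ε₀ = λ_enc L/ε₀.
E = 2k|λ_enc|/r = 2(8.99×10^9)(2.237×10^-5)/(0.12) = 3.35×10^6 N/C.

E = 3.35e6 V/m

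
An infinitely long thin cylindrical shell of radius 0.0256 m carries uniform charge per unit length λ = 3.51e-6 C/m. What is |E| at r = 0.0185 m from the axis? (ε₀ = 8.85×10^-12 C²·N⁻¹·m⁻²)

Choose a coaxial cylinder of radius r = 0.0185 m (arbitrary length L) as the Gaussian surface (r < 0.0256 m, inside the shell).
All the surface charge lies outside this cylinder: Q_enc = 0, hence E = 0.

|E| = 0 N/C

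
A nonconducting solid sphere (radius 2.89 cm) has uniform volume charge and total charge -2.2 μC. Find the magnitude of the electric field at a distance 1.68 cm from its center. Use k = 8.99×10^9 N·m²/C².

E ≈ 1.38×10^7 N/C

By spherical symmetry E is radial; choose a Gaussian sphere of radius r = 1.68 cm (r < R).
Only the charge within r is enclosed: Q_enc = Q·(r/R)³ = (-2.2 μC)·(1.68 cm/2.89 cm)³ = -4.322×10^-7 C.
By Gauss's law, ∮E·dA = E·4πr² = Q_enc/ε₀.
E = k|Q_enc|/r² = (8.99×10^9)(4.322×10^-7)/(0.0168)² = 1.38×10^7 N/C.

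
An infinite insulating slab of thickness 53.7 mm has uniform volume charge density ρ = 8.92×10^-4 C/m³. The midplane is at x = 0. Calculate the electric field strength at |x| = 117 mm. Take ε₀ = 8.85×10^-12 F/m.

The point |x| = 117 mm lies outside the slab (half-thickness 0.02685 m). A symmetric pillbox spanning the full slab encloses Q_enc = ρ·d·A.
Flux = 2EA ⇒ E = |ρ|d/(2ε₀), independent of distance outside.
E = (8.92×10^-4)(0.0537)/(2·8.85×10^-12) = 2.71×10^6 N/C.

|E| = 2.71e6 N/C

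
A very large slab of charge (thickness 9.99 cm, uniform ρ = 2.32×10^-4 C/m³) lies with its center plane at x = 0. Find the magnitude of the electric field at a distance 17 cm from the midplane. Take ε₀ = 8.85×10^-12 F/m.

|E| = 1.31×10^6 V/m

The point |x| = 17 cm lies outside the slab (half-thickness 0.04995 m). A symmetric pillbox spanning the full slab encloses Q_enc = ρ·d·A.
Flux = 2EA ⇒ E = |ρ|d/(2ε₀), independent of distance outside.
E = (2.32×10^-4)(0.0999)/(2·8.85×10^-12) = 1.31×10^6 N/C.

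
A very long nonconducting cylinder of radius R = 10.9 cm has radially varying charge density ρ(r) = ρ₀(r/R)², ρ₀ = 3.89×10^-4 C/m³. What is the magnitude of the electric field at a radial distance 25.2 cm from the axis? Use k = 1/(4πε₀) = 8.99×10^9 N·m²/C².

E = 5.18e5 N/C

Take a coaxial cylindrical Gaussian surface of radius r = 25.2 cm and length L (r > R, full charge per length enclosed).
λ_enc = 2π ∫₀^R ρ₀(r'/R)^2 r' dr' = 2πρ₀R²/4 = 7.26e-6 C/m.
Since E is radial and uniform over the curved surface, Φ = E·2πrL = Q_enc/ε₀ = λ_enc L/ε₀.
E = 2k|λ_enc|/r = 2(8.99×10^9)(7.26×10^-6)/(0.252) = 5.18×10^5 N/C.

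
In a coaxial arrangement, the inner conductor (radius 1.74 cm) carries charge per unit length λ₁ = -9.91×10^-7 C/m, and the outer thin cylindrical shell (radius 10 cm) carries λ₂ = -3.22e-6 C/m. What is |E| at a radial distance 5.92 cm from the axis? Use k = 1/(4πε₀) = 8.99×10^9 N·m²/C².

Coaxial Gaussian cylinder, radius r = 5.92 cm, length L (between the conductors, 1.74 cm < r < 10 cm).
Only the inner wire is enclosed; the outer shell contributes nothing inside itself. λ_enc = λ₁ = -9.91×10^-7 C/m.
By Gauss's law (flux through the curved wall only), E·2πrL = λ_enc L/ε₀.
E = 2k|λ_enc|/r = 2(8.99×10^9)(9.91e-7)/(0.0592) = 3.01×10^5 N/C.

|E| = 3.01×10^5 N/C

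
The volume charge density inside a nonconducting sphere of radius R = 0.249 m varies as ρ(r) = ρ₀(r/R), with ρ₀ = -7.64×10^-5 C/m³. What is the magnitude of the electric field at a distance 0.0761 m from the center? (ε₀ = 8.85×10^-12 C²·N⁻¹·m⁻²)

|E| = 5.02×10^4 N/C

Take a concentric spherical Gaussian surface of radius r = 0.0761 m (r < R).
Q_enc = ∫₀^r ρ(r')·4πr'² dr' = (4πρ₀/R) ∫₀^r r'^3 dr' = 4πρ₀ r^4/(4·R) = -3.233e-8 C.
By Gauss's law, ∮E·dA = E·4πr² = Q_enc/ε₀.
E = |Q_enc|/(4πε₀r²) = (3.233e-8)/(4π·8.85×10^-12·(0.0761)²) = 5.02e4 N/C.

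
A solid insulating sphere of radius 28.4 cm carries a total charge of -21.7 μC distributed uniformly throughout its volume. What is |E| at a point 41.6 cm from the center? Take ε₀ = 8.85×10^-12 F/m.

Use a concentric Gaussian sphere at r = 41.6 cm (r > R, so the entire charge is enclosed).
Q_enc = -21.7 μC = -2.17e-5 C.
Applying ∮E·dA = Q_enc/ε₀ with Φ = E(4πr²):
E = |Q_enc|/(4πε₀r²) = (2.17e-5)/(4π·8.85×10^-12·(0.416)²) = 1.13×10^6 N/C.

E = 1.13×10^6 V/m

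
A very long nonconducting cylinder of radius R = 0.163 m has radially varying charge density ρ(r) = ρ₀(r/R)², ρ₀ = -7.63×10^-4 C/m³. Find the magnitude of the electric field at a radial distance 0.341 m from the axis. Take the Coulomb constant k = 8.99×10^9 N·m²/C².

By cylindrical symmetry E is radial; use a coaxial Gaussian cylinder of radius 0.341 m and length L (r > R, full charge per length enclosed).
λ_enc = 2π ∫₀^R ρ₀(r'/R)^2 r' dr' = 2πρ₀R²/4 = -3.184e-5 C/m.
By Gauss's law (flux through the curved wall only), E·2πrL = λ_enc L/ε₀.
E = 2k|λ_enc|/r = 2(8.99×10^9)(3.184×10^-5)/(0.341) = 1.68×10^6 N/C.

1.68e6 N/C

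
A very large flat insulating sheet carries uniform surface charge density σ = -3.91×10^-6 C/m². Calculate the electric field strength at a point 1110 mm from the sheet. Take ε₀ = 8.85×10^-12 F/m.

The symmetry is planar: E is normal to the sheet and the same magnitude on both sides. Take a pillbox straddling the sheet with end-cap area A.
Only the two end caps contribute flux: Φ = 2EA. With Q_enc = σA, Gauss's law gives E = |σ|/(2ε₀).
E = |σ|/(2ε₀) = (3.91e-6)/(2·8.85×10^-12) = 2.21e5 N/C.

E = 2.21×10^5 V/m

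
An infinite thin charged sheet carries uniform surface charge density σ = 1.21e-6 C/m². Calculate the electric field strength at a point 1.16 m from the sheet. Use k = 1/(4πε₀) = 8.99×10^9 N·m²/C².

Choose a cylindrical pillbox piercing the sheet, end faces (area A) parallel to it.
Flux Φ = 2EA and Q_enc = σA, so 2EA = σA/ε₀ ⇒ E = |σ|/(2ε₀), independent of distance.
E = 2πk|σ| = 2π(8.99×10^9)(1.21×10^-6) = 6.83×10^4 N/C.

6.83×10^4 N/C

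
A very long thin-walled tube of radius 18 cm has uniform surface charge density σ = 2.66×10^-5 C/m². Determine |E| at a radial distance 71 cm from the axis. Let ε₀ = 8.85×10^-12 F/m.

E = 7.62e5 N/C

Take a coaxial cylindrical Gaussian surface of radius r = 71 cm and length L (r > 18 cm).
The whole shell is enclosed: λ_enc = σ·2πR = (2.66e-5)·2π·(0.18) = 3.008e-5 C/m.
Applying ∮E·dA = Q_enc/ε₀ with the end caps contributing no flux:
E = |λ_enc|/(2πε₀r) = (3.008×10^-5)/(2π·8.85×10^-12·0.71) = 7.62×10^5 N/C.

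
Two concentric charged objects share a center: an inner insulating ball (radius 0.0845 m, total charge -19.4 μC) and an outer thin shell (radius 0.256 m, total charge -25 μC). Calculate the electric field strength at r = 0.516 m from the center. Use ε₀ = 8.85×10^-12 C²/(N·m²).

By spherical symmetry E is radial; choose a Gaussian sphere of radius r = 0.516 m (r > 0.256 m, enclosing both).
Q_enc = (-19.4 μC) + (-25 μC) = -4.44×10^-5 C.
By Gauss's law, ∮E·dA = E·4πr² = Q_enc/ε₀.
E = |Q_enc|/(4πε₀r²) = (4.44×10^-5)/(4π·8.85×10^-12·(0.516)²) = 1.50×10^6 N/C.

|E| = 1.50×10^6 V/m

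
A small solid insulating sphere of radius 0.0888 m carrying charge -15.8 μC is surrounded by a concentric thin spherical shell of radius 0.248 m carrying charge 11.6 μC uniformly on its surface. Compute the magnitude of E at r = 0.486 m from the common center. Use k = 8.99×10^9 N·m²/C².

|E| = 1.60e5 N/C

Take a concentric spherical Gaussian surface of radius r = 0.486 m (r > 0.248 m, enclosing both).
Q_enc = (-15.8 μC) + (11.6 μC) = -4.20×10^-6 C.
By Gauss's law, ∮E·dA = E·4πr² = Q_enc/ε₀.
E = k|Q_enc|/r² = (8.99×10^9)(4.20×10^-6)/(0.486)² = 1.60×10^5 N/C.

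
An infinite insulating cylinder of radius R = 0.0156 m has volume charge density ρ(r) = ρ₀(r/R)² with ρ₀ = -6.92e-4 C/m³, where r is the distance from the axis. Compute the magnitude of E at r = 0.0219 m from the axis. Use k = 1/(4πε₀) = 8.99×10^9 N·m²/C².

Take a coaxial cylindrical Gaussian surface of radius r = 0.0219 m and length L (r > R, full charge per length enclosed).
λ_enc = 2π ∫₀^R ρ₀(r'/R)^2 r' dr' = 2πρ₀R²/4 = -2.645×10^-7 C/m.
Gauss's law: E·2πrL = λ_enc L/ε₀.
E = 2k|λ_enc|/r = 2(8.99×10^9)(2.645×10^-7)/(0.0219) = 2.17×10^5 N/C.

|E| ≈ 2.17×10^5 N/C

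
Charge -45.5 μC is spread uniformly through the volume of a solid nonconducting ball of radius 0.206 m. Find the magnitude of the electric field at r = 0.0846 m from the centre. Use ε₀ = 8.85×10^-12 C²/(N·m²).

Symmetry ⇒ E = E(r) r̂. Gaussian sphere of radius r = 0.0846 m (r < R).
Only the charge within r is enclosed: Q_enc = Q·(r/R)³ = (-45.5 μC)·(0.0846 m/0.206 m)³ = -3.152×10^-6 C.
Gauss's law: E·4πr² = Q_enc/ε₀.
E = |Q_enc|/(4πε₀r²) = (3.152e-6)/(4π·8.85×10^-12·(0.0846)²) = 3.96e6 N/C.

|E| = 3.96e6 N/C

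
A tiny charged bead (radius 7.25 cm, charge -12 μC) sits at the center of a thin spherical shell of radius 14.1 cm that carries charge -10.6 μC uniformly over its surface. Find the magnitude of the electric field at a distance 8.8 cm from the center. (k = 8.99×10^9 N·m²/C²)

Take a concentric spherical Gaussian surface of radius r = 8.8 cm (between the bodies, 7.25 cm < r < 14.1 cm).
The shell at 14.1 cm lies outside the Gaussian surface, so Q_enc = -12 μC = -1.20×10^-5 C.
By Gauss's law, ∮E·dA = E·4πr² = Q_enc/ε₀.
E = k|Q_enc|/r² = (8.99×10^9)(1.20×10^-5)/(0.088)² = 1.39e7 N/C.

E ≈ 1.39×10^7 N/C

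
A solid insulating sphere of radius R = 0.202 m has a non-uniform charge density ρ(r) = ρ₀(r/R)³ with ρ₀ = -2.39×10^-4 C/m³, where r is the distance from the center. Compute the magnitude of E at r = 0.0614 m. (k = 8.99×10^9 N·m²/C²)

Take a concentric spherical Gaussian surface of radius r = 0.0614 m (r < R).
Integrate the density: Q_enc = 4π ∫₀^r ρ₀(r'/R)^3 r'² dr' = 4πρ₀ r^6/(6·R³) = -3.254e-9 C.
Gauss's law: E·4πr² = Q_enc/ε₀.
E = k|Q_enc|/r² = (8.99×10^9)(3.254×10^-9)/(0.0614)² = 7.76e3 N/C.

|E| ≈ 7.76e3 V/m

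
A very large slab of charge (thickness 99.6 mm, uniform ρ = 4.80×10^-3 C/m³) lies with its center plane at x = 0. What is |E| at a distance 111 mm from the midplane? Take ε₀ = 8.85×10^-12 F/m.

The point |x| = 111 mm lies outside the slab (half-thickness 0.0498 m). A symmetric pillbox spanning the full slab encloses Q_enc = ρ·d·A.
Flux = 2EA ⇒ E = |ρ|d/(2ε₀), independent of distance outside.
E = (4.80×10^-3)(0.0996)/(2·8.85×10^-12) = 2.70×10^7 N/C.

E ≈ 2.70×10^7 N/C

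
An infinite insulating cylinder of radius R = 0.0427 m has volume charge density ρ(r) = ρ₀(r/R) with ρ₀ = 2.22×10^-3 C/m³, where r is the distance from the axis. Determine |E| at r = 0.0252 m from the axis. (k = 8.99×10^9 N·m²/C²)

1.24e6 N/C

Choose a coaxial cylinder of radius r = 0.0252 m (arbitrary length L) as the Gaussian surface (r < R).
Integrating ρ over the cross-section to radius r: λ_enc = (2πρ₀/R) ∫₀^r r'^2 dr' = 2πρ₀ r^3/(3·R) = 1.743e-6 C/m.
Applying ∮E·dA = Q_enc/ε₀ with the end caps contributing no flux:
E = 2k|λ_enc|/r = 2(8.99×10^9)(1.743×10^-6)/(0.0252) = 1.24e6 N/C.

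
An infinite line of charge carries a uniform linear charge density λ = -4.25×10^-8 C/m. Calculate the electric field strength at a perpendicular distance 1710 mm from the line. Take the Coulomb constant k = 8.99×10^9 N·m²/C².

447 V/m

Coaxial Gaussian cylinder, radius r = 1710 mm, length L.
Q_enc = λL, so λ_enc = -4.25e-8 C/m.
Since E is radial and uniform over the curved surface, Φ = E·2πrL = Q_enc/ε₀ = λ_enc L/ε₀.
E = 2k|λ_enc|/r = 2(8.99×10^9)(4.25e-8)/(1.71) = 447 N/C.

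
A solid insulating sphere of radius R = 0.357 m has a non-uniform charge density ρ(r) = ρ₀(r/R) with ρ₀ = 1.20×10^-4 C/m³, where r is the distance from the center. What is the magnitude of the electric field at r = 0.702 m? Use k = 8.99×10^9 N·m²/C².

Use a concentric Gaussian sphere at r = 0.702 m (r > R, all charge enclosed).
Q_enc = 4π ∫₀^R ρ₀(r'/R)^1 r'² dr' = 4πρ₀R³/4 = 1.715×10^-5 C.
Gauss's law: E·4πr² = Q_enc/ε₀.
E = k|Q_enc|/r² = (8.99×10^9)(1.715×10^-5)/(0.702)² = 3.13×10^5 N/C.

E = 3.13×10^5 N/C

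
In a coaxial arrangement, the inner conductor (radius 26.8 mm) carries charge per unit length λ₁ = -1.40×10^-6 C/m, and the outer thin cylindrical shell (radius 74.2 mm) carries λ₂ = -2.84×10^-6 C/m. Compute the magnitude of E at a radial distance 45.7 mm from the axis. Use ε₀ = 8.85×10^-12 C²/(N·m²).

Take a coaxial cylindrical Gaussian surface of radius r = 45.7 mm and length L (between the conductors, 26.8 mm < r < 74.2 mm).
The shell at 74.2 mm lies outside the Gaussian surface, so λ_enc = λ₁ = -1.40×10^-6 C/m.
By Gauss's law (flux through the curved wall only), E·2πrL = λ_enc L/ε₀.
E = |λ_enc|/(2πε₀r) = (1.40e-6)/(2π·8.85×10^-12·0.0457) = 5.51×10^5 N/C.

5.51e5 N/C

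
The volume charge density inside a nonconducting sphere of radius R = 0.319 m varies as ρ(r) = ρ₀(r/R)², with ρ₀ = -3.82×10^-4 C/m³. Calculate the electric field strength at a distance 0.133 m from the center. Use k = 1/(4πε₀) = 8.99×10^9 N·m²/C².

2.00×10^5 N/C

Take a concentric spherical Gaussian surface of radius r = 0.133 m (r < R).
Q_enc = ∫₀^r ρ(r')·4πr'² dr' = (4πρ₀/R²) ∫₀^r r'^4 dr' = 4πρ₀ r^5/(5·R²) = -3.926e-7 C.
By Gauss's law, ∮E·dA = E·4πr² = Q_enc/ε₀.
E = k|Q_enc|/r² = (8.99×10^9)(3.926×10^-7)/(0.133)² = 2.00×10^5 N/C.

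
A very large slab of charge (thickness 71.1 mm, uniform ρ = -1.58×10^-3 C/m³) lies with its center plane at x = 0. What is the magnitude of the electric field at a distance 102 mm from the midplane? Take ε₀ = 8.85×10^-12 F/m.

|E| = 6.35×10^6 N/C

The point |x| = 102 mm lies outside the slab (half-thickness 0.03555 m). A symmetric pillbox spanning the full slab encloses Q_enc = ρ·d·A.
Flux = 2EA ⇒ E = |ρ|d/(2ε₀), independent of distance outside.
E = (1.58×10^-3)(0.0711)/(2·8.85×10^-12) = 6.35e6 N/C.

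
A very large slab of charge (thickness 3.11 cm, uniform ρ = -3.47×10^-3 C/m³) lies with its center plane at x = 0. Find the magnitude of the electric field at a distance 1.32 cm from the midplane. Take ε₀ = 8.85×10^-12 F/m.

|E| ≈ 5.18×10^6 N/C

By symmetry E is perpendicular to the slab. A Gaussian pillbox from −1.32 cm to +1.32 cm (face area A) lies entirely within the slab.
Q_enc = ρ·(2x)·A and flux = 2EA, so 2EA = 2ρxA/ε₀ ⇒ E = |ρ|x/ε₀.
E = (3.47×10^-3)(0.0132)/(8.85×10^-12) = 5.18×10^6 N/C.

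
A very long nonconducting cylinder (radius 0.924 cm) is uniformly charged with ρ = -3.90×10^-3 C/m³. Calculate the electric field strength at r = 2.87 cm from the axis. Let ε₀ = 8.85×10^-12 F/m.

Choose a coaxial cylinder of radius r = 2.87 cm (arbitrary length L) as the Gaussian surface (r > 0.924 cm, full cross-section enclosed).
λ_enc = ρ·πR² = (-3.90×10^-3)π(0.00924)² = -1.046×10^-6 C/m.
Since E is radial and uniform over the curved surface, Φ = E·2πrL = Q_enc/ε₀ = λ_enc L/ε₀.
E = |λ_enc|/(2πε₀r) = (1.046×10^-6)/(2π·8.85×10^-12·0.0287) = 6.55×10^5 N/C.

E ≈ 6.55×10^5 N/C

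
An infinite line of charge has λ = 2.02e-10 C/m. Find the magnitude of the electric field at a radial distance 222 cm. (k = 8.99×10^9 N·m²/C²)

Coaxial Gaussian cylinder, radius r = 222 cm, length L.
Q_enc = λL, so λ_enc = 2.02×10^-10 C/m.
Since E is radial and uniform over the curved surface, Φ = E·2πrL = Q_enc/ε₀ = λ_enc L/ε₀.
E = 2k|λ_enc|/r = 2(8.99×10^9)(2.02×10^-10)/(2.22) = 1.64 N/C.

E = 1.64 N/C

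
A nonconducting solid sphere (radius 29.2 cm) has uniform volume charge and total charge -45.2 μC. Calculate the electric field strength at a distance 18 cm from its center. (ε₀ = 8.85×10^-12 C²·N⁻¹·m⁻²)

E = 2.94e6 N/C

Symmetry ⇒ E = E(r) r̂. Gaussian sphere of radius r = 18 cm (r < R).
Only the charge within r is enclosed: Q_enc = Q·(r/R)³ = (-45.2 μC)·(18 cm/29.2 cm)³ = -1.059e-5 C.
Gauss's law: E·4πr² = Q_enc/ε₀.
E = |Q_enc|/(4πε₀r²) = (1.059×10^-5)/(4π·8.85×10^-12·(0.18)²) = 2.94×10^6 N/C.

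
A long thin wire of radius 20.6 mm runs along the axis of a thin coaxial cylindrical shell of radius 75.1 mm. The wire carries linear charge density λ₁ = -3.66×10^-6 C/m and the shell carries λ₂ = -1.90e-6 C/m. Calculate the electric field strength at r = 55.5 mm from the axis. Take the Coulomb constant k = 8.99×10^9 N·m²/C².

|E| = 1.19×10^6 N/C

By cylindrical symmetry E is radial; use a coaxial Gaussian cylinder of radius 55.5 mm and length L (between the conductors, 20.6 mm < r < 75.1 mm).
Only the inner wire is enclosed; the outer shell contributes nothing inside itself. λ_enc = λ₁ = -3.66e-6 C/m.
By Gauss's law (flux through the curved wall only), E·2πrL = λ_enc L/ε₀.
E = 2k|λ_enc|/r = 2(8.99×10^9)(3.66×10^-6)/(0.0555) = 1.19×10^6 N/C.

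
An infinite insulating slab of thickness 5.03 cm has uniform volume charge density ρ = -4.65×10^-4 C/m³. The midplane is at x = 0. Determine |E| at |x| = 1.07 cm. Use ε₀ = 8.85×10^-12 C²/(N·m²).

By symmetry E is perpendicular to the slab. A Gaussian pillbox from −1.07 cm to +1.07 cm (face area A) lies entirely within the slab.
Q_enc = ρ·(2x)·A and flux = 2EA, so 2EA = 2ρxA/ε₀ ⇒ E = |ρ|x/ε₀.
E = (4.65×10^-4)(0.0107)/(8.85×10^-12) = 5.62×10^5 N/C.

E = 5.62×10^5 N/C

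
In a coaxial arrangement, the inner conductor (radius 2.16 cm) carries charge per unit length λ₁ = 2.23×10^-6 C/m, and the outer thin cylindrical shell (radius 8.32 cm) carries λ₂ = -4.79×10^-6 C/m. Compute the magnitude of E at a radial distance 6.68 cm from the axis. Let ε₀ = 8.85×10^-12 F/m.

Coaxial Gaussian cylinder, radius r = 6.68 cm, length L (between the conductors, 2.16 cm < r < 8.32 cm).
The shell at 8.32 cm lies outside the Gaussian surface, so λ_enc = λ₁ = 2.23e-6 C/m.
Gauss's law: E·2πrL = λ_enc L/ε₀.
E = |λ_enc|/(2πε₀r) = (2.23×10^-6)/(2π·8.85×10^-12·0.0668) = 6.00×10^5 N/C.

|E| ≈ 6.00×10^5 N/C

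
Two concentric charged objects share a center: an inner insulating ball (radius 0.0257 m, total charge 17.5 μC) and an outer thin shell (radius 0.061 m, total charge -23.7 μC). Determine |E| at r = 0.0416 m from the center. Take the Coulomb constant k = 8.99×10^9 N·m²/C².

Symmetry ⇒ E = E(r) r̂. Gaussian sphere of radius r = 0.0416 m (between the bodies, 0.0257 m < r < 0.061 m).
The shell at 0.061 m lies outside the Gaussian surface, so Q_enc = 17.5 μC = 1.75×10^-5 C.
By Gauss's law, ∮E·dA = E·4πr² = Q_enc/ε₀.
E = k|Q_enc|/r² = (8.99×10^9)(1.75×10^-5)/(0.0416)² = 9.09×10^7 N/C.

9.09e7 N/C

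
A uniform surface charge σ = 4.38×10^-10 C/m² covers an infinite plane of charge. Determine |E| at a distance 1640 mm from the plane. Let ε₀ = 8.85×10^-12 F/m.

Choose a cylindrical pillbox piercing the sheet, end faces (area A) parallel to it.
Only the two end caps contribute flux: Φ = 2EA. With Q_enc = σA, Gauss's law gives E = |σ|/(2ε₀).
E = |σ|/(2ε₀) = (4.38×10^-10)/(2·8.85×10^-12) = 24.7 N/C.

24.7 N/C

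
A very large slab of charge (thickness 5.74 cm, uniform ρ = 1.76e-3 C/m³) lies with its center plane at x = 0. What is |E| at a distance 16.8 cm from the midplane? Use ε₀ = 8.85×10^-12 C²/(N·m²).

The point |x| = 16.8 cm lies outside the slab (half-thickness 0.0287 m). A symmetric pillbox spanning the full slab encloses Q_enc = ρ·d·A.
Flux = 2EA ⇒ E = |ρ|d/(2ε₀), independent of distance outside.
E = (1.76×10^-3)(0.0574)/(2·8.85×10^-12) = 5.71×10^6 N/C.

|E| = 5.71×10^6 N/C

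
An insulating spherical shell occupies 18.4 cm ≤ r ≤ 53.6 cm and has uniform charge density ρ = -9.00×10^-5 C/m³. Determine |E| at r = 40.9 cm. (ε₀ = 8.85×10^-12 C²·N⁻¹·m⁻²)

|E| ≈ 1.26×10^6 V/m

Use a concentric Gaussian sphere at r = 40.9 cm (within the shell material, 18.4 cm < r < 53.6 cm).
Enclosed charge is the volume from a to r: Q_enc = (4π/3)ρ(r³ − a³) = -2.344e-5 C.
Since E is radial and uniform over the Gaussian sphere, Φ = E·4πr² = Q_enc/ε₀.
E = |Q_enc|/(4πε₀r²) = (2.344×10^-5)/(4π·8.85×10^-12·(0.409)²) = 1.26×10^6 N/C.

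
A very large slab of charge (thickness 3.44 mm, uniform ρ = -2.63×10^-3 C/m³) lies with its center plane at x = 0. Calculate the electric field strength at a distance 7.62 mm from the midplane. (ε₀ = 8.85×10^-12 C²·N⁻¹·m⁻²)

E = 5.11e5 V/m

The point |x| = 7.62 mm lies outside the slab (half-thickness 0.00172 m). A symmetric pillbox spanning the full slab encloses Q_enc = ρ·d·A.
Flux = 2EA ⇒ E = |ρ|d/(2ε₀), independent of distance outside.
E = (2.63e-3)(0.00344)/(2·8.85×10^-12) = 5.11e5 N/C.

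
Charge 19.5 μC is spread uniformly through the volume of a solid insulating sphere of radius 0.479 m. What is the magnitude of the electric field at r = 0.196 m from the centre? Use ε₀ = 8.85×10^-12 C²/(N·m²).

|E| = 3.13×10^5 N/C

Symmetry ⇒ E = E(r) r̂. Gaussian sphere of radius r = 0.196 m (r < R).
For a uniform sphere the enclosed fraction is (r/R)³, so Q_enc = (19.5 μC)(0.196/0.479)³ = 1.336×10^-6 C.
Since E is radial and uniform over the Gaussian sphere, Φ = E·4πr² = Q_enc/ε₀.
E = |Q_enc|/(4πε₀r²) = (1.336×10^-6)/(4π·8.85×10^-12·(0.196)²) = 3.13×10^5 N/C.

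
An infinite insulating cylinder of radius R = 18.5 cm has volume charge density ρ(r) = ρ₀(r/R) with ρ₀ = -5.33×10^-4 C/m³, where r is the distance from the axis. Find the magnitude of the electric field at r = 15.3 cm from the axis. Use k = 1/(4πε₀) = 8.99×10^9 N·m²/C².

E ≈ 2.54×10^6 N/C

By cylindrical symmetry E is radial; use a coaxial Gaussian cylinder of radius 15.3 cm and length L (r < R).
Integrating ρ over the cross-section to radius r: λ_enc = (2πρ₀/R) ∫₀^r r'^2 dr' = 2πρ₀ r^3/(3·R) = -2.161e-5 C/m.
Since E is radial and uniform over the curved surface, Φ = E·2πrL = Q_enc/ε₀ = λ_enc L/ε₀.
E = 2k|λ_enc|/r = 2(8.99×10^9)(2.161e-5)/(0.153) = 2.54×10^6 N/C.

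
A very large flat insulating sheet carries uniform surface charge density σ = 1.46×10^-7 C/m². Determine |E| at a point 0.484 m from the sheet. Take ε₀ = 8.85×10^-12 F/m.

By planar symmetry E is perpendicular to the sheet and uniform; use a Gaussian pillbox with flat faces of area A on each side of the sheet.
Flux Φ = 2EA and Q_enc = σA, so 2EA = σA/ε₀ ⇒ E = |σ|/(2ε₀), independent of distance.
E = |σ|/(2ε₀) = (1.46e-7)/(2·8.85×10^-12) = 8.25×10^3 N/C.

|E| ≈ 8.25×10^3 N/C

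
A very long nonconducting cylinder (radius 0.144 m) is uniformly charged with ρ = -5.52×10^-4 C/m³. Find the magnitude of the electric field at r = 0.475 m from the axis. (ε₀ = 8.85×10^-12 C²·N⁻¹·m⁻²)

E ≈ 1.36×10^6 N/C

Choose a coaxial cylinder of radius r = 0.475 m (arbitrary length L) as the Gaussian surface (r > 0.144 m, full cross-section enclosed).
λ_enc = ρ·πR² = (-5.52×10^-4)π(0.144)² = -3.596e-5 C/m.
By Gauss's law (flux through the curved wall only), E·2πrL = λ_enc L/ε₀.
E = |λ_enc|/(2πε₀r) = (3.596×10^-5)/(2π·8.85×10^-12·0.475) = 1.36e6 N/C.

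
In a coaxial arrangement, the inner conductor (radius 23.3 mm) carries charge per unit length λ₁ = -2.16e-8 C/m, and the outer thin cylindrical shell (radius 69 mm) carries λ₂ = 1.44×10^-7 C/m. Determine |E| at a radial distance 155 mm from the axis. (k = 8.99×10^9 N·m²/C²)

Coaxial Gaussian cylinder, radius r = 155 mm, length L (r > 69 mm, enclosing both).
λ_enc = λ₁ + λ₂ = (-2.16×10^-8) + (1.44×10^-7) = 1.224×10^-7 C/m.
Applying ∮E·dA = Q_enc/ε₀ with the end caps contributing no flux:
E = 2k|λ_enc|/r = 2(8.99×10^9)(1.224×10^-7)/(0.155) = 1.42×10^4 N/C.

|E| ≈ 1.42×10^4 N/C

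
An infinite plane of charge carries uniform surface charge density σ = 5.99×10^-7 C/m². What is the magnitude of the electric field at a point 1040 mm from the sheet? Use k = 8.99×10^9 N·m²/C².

Choose a cylindrical pillbox piercing the sheet, end faces (area A) parallel to it.
Only the two end caps contribute flux: Φ = 2EA. With Q_enc = σA, Gauss's law gives E = |σ|/(2ε₀).
E = 2πk|σ| = 2π(8.99×10^9)(5.99×10^-7) = 3.38e4 N/C.

E ≈ 3.38×10^4 V/m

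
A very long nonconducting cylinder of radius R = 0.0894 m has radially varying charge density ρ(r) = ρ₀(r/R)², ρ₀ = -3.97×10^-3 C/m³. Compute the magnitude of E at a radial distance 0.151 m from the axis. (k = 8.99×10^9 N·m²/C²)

By cylindrical symmetry E is radial; use a coaxial Gaussian cylinder of radius 0.151 m and length L (r > R, full charge per length enclosed).
λ_enc = 2π ∫₀^R ρ₀(r'/R)^2 r' dr' = 2πρ₀R²/4 = -4.984×10^-5 C/m.
By Gauss's law (flux through the curved wall only), E·2πrL = λ_enc L/ε₀.
E = 2k|λ_enc|/r = 2(8.99×10^9)(4.984×10^-5)/(0.151) = 5.93e6 N/C.

5.93×10^6 N/C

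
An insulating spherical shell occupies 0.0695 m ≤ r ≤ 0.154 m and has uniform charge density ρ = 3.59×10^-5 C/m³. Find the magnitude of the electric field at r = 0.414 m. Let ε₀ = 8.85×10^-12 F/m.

|E| = 2.62×10^4 V/m

By spherical symmetry E is radial; choose a Gaussian sphere of radius r = 0.414 m (r > 0.154 m, enclosing the whole shell).
Q_enc = ρ·(4π/3)(b³ − a³) = (3.59e-5)·(4π/3)·((0.154)³ − (0.0695)³) = 4.987×10^-7 C.
Since E is radial and uniform over the Gaussian sphere, Φ = E·4πr² = Q_enc/ε₀.
E = |Q_enc|/(4πε₀r²) = (4.987e-7)/(4π·8.85×10^-12·(0.414)²) = 2.62×10^4 N/C.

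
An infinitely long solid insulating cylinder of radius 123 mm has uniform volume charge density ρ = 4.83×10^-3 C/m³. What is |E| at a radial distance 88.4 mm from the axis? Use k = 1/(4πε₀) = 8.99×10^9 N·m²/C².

Choose a coaxial cylinder of radius r = 88.4 mm (arbitrary length L) as the Gaussian surface (r < R).
Enclosed charge per unit length: λ_enc = ρ·πr² = (4.83e-3)π(0.0884)² = 1.186×10^-4 C/m.
By Gauss's law (flux through the curved wall only), E·2πrL = λ_enc L/ε₀.
E = 2k|λ_enc|/r = 2(8.99×10^9)(1.186×10^-4)/(0.0884) = 2.41×10^7 N/C.

2.41×10^7 N/C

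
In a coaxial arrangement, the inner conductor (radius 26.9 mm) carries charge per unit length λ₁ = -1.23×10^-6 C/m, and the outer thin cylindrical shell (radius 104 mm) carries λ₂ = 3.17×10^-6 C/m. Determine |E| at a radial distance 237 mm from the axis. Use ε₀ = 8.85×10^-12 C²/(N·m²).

Coaxial Gaussian cylinder, radius r = 237 mm, length L (r > 104 mm, enclosing both).
λ_enc = λ₁ + λ₂ = (-1.23×10^-6) + (3.17×10^-6) = 1.94e-6 C/m.
By Gauss's law (flux through the curved wall only), E·2πrL = λ_enc L/ε₀.
E = |λ_enc|/(2πε₀r) = (1.94×10^-6)/(2π·8.85×10^-12·0.237) = 1.47e5 N/C.

E = 1.47×10^5 N/C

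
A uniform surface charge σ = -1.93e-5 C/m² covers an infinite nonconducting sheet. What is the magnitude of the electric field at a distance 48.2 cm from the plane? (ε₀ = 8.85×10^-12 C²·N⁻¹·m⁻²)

|E| ≈ 1.09×10^6 V/m

By planar symmetry E is perpendicular to the sheet and uniform; use a Gaussian pillbox with flat faces of area A on each side of the sheet.
Flux Φ = 2EA and Q_enc = σA, so 2EA = σA/ε₀ ⇒ E = |σ|/(2ε₀), independent of distance.
E = |σ|/(2ε₀) = (1.93e-5)/(2·8.85×10^-12) = 1.09e6 N/C.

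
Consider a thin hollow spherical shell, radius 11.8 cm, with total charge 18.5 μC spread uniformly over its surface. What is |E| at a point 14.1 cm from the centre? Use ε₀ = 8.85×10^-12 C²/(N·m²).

By spherical symmetry E is radial; choose a Gaussian sphere of radius r = 14.1 cm (r > 11.8 cm).
The entire shell is enclosed: Q_enc = 1.85e-5 C.
Since E is radial and uniform over the Gaussian sphere, Φ = E·4πr² = Q_enc/ε₀.
E = |Q_enc|/(4πε₀r²) = (1.85e-5)/(4π·8.85×10^-12·(0.141)²) = 8.37e6 N/C.

8.37×10^6 N/C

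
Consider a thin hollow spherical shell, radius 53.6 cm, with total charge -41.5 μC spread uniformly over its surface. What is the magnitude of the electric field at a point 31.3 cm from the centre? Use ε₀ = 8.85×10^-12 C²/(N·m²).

Symmetry ⇒ E = E(r) r̂. Gaussian sphere of radius r = 31.3 cm (inside the shell, r < 53.6 cm).
All the charge is outside the Gaussian surface: Q_enc = 0, hence E = 0 everywhere inside the shell.

E = 0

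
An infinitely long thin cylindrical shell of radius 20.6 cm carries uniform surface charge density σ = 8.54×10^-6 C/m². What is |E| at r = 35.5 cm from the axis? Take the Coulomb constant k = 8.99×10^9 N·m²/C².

E = 5.60×10^5 N/C

By cylindrical symmetry E is radial; use a coaxial Gaussian cylinder of radius 35.5 cm and length L (r > 20.6 cm).
The whole shell is enclosed: λ_enc = σ·2πR = (8.54×10^-6)·2π·(0.206) = 1.105×10^-5 C/m.
Gauss's law: E·2πrL = λ_enc L/ε₀.
E = 2k|λ_enc|/r = 2(8.99×10^9)(1.105×10^-5)/(0.355) = 5.60e5 N/C.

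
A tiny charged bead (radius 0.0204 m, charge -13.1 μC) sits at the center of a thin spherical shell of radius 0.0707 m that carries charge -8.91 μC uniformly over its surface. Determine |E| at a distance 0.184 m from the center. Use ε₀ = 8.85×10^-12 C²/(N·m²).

E ≈ 5.85×10^6 V/m

Use a concentric Gaussian sphere at r = 0.184 m (r > 0.0707 m, enclosing both).
Q_enc = (-13.1 μC) + (-8.91 μC) = -2.201×10^-5 C.
Since E is radial and uniform over the Gaussian sphere, Φ = E·4πr² = Q_enc/ε₀.
E = |Q_enc|/(4πε₀r²) = (2.201×10^-5)/(4π·8.85×10^-12·(0.184)²) = 5.85×10^6 N/C.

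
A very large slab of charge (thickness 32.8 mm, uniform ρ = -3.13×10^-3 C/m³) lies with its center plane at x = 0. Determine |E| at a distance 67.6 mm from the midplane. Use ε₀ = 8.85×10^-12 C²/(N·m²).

|E| ≈ 5.80e6 N/C

The point |x| = 67.6 mm lies outside the slab (half-thickness 0.0164 m). A symmetric pillbox spanning the full slab encloses Q_enc = ρ·d·A.
Flux = 2EA ⇒ E = |ρ|d/(2ε₀), independent of distance outside.
E = (3.13×10^-3)(0.0328)/(2·8.85×10^-12) = 5.80×10^6 N/C.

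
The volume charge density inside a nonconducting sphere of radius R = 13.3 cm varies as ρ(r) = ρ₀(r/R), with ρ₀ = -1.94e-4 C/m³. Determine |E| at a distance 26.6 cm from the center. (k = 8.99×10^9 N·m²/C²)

1.82e5 V/m

By spherical symmetry E is radial; choose a Gaussian sphere of radius r = 26.6 cm (r > R, all charge enclosed).
Q_enc = 4π ∫₀^R ρ₀(r'/R)^1 r'² dr' = 4πρ₀R³/4 = -1.434e-6 C.
Applying ∮E·dA = Q_enc/ε₀ with Φ = E(4πr²):
E = k|Q_enc|/r² = (8.99×10^9)(1.434×10^-6)/(0.266)² = 1.82×10^5 N/C.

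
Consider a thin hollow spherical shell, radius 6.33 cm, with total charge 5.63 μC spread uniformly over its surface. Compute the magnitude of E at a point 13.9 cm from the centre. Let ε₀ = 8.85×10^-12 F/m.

By spherical symmetry E is radial; choose a Gaussian sphere of radius r = 13.9 cm (r > 6.33 cm).
The entire shell is enclosed: Q_enc = 5.63×10^-6 C.
Since E is radial and uniform over the Gaussian sphere, Φ = E·4πr² = Q_enc/ε₀.
E = |Q_enc|/(4πε₀r²) = (5.63×10^-6)/(4π·8.85×10^-12·(0.139)²) = 2.62×10^6 N/C.

|E| ≈ 2.62e6 V/m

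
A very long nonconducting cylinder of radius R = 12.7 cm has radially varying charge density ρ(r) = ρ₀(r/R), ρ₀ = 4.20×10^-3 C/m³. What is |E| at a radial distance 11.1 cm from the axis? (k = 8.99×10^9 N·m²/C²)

1.53×10^7 N/C

Choose a coaxial cylinder of radius r = 11.1 cm (arbitrary length L) as the Gaussian surface (r < R).
Integrating ρ over the cross-section to radius r: λ_enc = (2πρ₀/R) ∫₀^r r'^2 dr' = 2πρ₀ r^3/(3·R) = 9.473×10^-5 C/m.
Since E is radial and uniform over the curved surface, Φ = E·2πrL = Q_enc/ε₀ = λ_enc L/ε₀.
E = 2k|λ_enc|/r = 2(8.99×10^9)(9.473×10^-5)/(0.111) = 1.53×10^7 N/C.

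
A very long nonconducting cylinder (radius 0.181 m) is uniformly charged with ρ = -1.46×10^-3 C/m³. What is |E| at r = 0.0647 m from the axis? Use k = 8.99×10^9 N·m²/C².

Coaxial Gaussian cylinder, radius r = 0.0647 m, length L (r < R).
Charge inside radius r per length L is ρ·πr²·L, so λ_enc = ρπr² = -1.92×10^-5 C/m.
Applying ∮E·dA = Q_enc/ε₀ with the end caps contributing no flux:
E = 2k|λ_enc|/r = 2(8.99×10^9)(1.92×10^-5)/(0.0647) = 5.34×10^6 N/C.

|E| = 5.34e6 V/m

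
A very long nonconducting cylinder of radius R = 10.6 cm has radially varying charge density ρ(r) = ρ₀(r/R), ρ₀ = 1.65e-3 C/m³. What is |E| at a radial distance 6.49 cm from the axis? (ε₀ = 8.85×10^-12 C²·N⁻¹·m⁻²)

|E| ≈ 2.47×10^6 N/C

Coaxial Gaussian cylinder, radius r = 6.49 cm, length L (r < R).
Integrating ρ over the cross-section to radius r: λ_enc = (2πρ₀/R) ∫₀^r r'^2 dr' = 2πρ₀ r^3/(3·R) = 8.912e-6 C/m.
By Gauss's law (flux through the curved wall only), E·2πrL = λ_enc L/ε₀.
E = |λ_enc|/(2πε₀r) = (8.912×10^-6)/(2π·8.85×10^-12·0.0649) = 2.47e6 N/C.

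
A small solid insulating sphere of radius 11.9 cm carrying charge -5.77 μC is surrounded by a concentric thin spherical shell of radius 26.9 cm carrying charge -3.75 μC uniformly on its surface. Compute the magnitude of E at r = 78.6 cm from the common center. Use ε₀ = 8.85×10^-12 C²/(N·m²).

Take a concentric spherical Gaussian surface of radius r = 78.6 cm (r > 26.9 cm, enclosing both).
Q_enc = (-5.77 μC) + (-3.75 μC) = -9.52e-6 C.
Applying ∮E·dA = Q_enc/ε₀ with Φ = E(4πr²):
E = |Q_enc|/(4πε₀r²) = (9.52×10^-6)/(4π·8.85×10^-12·(0.786)²) = 1.39×10^5 N/C.

E ≈ 1.39e5 N/C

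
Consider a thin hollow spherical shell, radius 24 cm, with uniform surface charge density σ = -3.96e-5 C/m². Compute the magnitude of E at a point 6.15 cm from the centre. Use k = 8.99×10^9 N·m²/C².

Symmetry ⇒ E = E(r) r̂. Gaussian sphere of radius r = 6.15 cm (inside the shell, r < 24 cm).
No charge lies within this surface, so Q_enc = 0 and Gauss's law gives E·4πr² = 0 ⇒ E = 0.

E = 0 (no enclosed charge)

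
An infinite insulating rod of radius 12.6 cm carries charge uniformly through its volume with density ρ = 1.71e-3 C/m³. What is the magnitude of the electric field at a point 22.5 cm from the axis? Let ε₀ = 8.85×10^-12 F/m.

By cylindrical symmetry E is radial; use a coaxial Gaussian cylinder of radius 22.5 cm and length L (r > 12.6 cm, full cross-section enclosed).
λ_enc = ρ·πR² = (1.71×10^-3)π(0.126)² = 8.529e-5 C/m.
By Gauss's law (flux through the curved wall only), E·2πrL = λ_enc L/ε₀.
E = |λ_enc|/(2πε₀r) = (8.529×10^-5)/(2π·8.85×10^-12·0.225) = 6.82e6 N/C.

E ≈ 6.82e6 N/C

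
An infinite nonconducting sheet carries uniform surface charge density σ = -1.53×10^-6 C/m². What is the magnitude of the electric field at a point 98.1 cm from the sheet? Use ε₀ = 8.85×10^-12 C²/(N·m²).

E ≈ 8.64×10^4 N/C

The symmetry is planar: E is normal to the sheet and the same magnitude on both sides. Take a pillbox straddling the sheet with end-cap area A.
Flux Φ = 2EA and Q_enc = σA, so 2EA = σA/ε₀ ⇒ E = |σ|/(2ε₀), independent of distance.
E = |σ|/(2ε₀) = (1.53×10^-6)/(2·8.85×10^-12) = 8.64×10^4 N/C.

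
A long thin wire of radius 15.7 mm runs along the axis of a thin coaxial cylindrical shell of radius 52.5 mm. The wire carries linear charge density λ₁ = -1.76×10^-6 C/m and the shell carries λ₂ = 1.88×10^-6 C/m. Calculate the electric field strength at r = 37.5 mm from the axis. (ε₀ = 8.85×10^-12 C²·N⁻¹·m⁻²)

Choose a coaxial cylinder of radius r = 37.5 mm (arbitrary length L) as the Gaussian surface (between the conductors, 15.7 mm < r < 52.5 mm).
The shell at 52.5 mm lies outside the Gaussian surface, so λ_enc = λ₁ = -1.76×10^-6 C/m.
By Gauss's law (flux through the curved wall only), E·2πrL = λ_enc L/ε₀.
E = |λ_enc|/(2πε₀r) = (1.76×10^-6)/(2π·8.85×10^-12·0.0375) = 8.44e5 N/C.

|E| = 8.44e5 N/C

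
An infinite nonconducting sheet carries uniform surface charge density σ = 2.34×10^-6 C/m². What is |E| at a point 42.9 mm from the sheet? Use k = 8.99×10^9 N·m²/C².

|E| = 1.32×10^5 N/C

By planar symmetry E is perpendicular to the sheet and uniform; use a Gaussian pillbox with flat faces of area A on each side of the sheet.
Only the two end caps contribute flux: Φ = 2EA. With Q_enc = σA, Gauss's law gives E = |σ|/(2ε₀).
E = 2πk|σ| = 2π(8.99×10^9)(2.34×10^-6) = 1.32e5 N/C.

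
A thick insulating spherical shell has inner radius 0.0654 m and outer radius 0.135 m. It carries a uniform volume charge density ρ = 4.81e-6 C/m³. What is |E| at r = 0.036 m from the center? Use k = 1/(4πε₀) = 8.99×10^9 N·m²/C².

Take a concentric spherical Gaussian surface of radius r = 0.036 m (r < 0.0654 m, inside the empty cavity).
No charge is enclosed, so by Gauss's law E·4πr² = 0 ⇒ E = 0.

|E| = 0 N/C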